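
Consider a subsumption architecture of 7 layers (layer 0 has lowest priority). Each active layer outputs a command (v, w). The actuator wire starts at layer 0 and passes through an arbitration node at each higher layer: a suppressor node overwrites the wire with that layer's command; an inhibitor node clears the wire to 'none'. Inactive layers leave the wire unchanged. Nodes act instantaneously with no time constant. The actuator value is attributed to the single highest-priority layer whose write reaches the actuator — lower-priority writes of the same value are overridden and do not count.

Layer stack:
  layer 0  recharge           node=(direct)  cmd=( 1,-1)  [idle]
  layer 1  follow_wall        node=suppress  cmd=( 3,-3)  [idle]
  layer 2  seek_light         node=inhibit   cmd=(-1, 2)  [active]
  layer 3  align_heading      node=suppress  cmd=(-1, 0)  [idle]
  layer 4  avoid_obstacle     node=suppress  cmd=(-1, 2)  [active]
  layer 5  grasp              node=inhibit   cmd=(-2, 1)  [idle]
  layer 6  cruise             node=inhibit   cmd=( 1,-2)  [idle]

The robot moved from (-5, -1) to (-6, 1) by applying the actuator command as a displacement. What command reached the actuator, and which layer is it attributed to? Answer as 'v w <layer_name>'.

displacement = (-6, 1) − (-5, -1) = (-1, 2)
layer 0 (recharge) idle — none
layer 1 (follow_wall) idle — unchanged: none
layer 2 (seek_light) active — inhibits: none
layer 3 (align_heading) idle — unchanged: none
layer 4 (avoid_obstacle) active — suppresses: (-1, 2)
layer 5 (grasp) idle — unchanged: (-1, 2)
layer 6 (cruise) idle — unchanged: (-1, 2)
→ actuator (-1, 2) — from layer 4 (avoid_obstacle)

-1 2 avoid_obstacle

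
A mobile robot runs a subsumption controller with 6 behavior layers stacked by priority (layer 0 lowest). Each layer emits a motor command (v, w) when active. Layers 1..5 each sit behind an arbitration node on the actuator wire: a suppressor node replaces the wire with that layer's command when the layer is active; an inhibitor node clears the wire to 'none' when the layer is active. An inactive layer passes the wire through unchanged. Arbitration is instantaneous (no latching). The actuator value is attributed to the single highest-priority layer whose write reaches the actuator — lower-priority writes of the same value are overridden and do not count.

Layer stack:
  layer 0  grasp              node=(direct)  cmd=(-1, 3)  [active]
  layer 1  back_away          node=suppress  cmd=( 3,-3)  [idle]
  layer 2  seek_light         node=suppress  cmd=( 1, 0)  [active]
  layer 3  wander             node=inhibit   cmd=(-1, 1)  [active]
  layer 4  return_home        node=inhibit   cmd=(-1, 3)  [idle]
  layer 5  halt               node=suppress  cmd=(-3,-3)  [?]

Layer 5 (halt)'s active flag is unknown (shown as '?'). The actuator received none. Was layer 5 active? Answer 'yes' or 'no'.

If layer 5 is active=yes:
  actuator would be (-3, -3)
If layer 5 is active=no:
  actuator would be none
Observed none, so layer 5 was idle.

no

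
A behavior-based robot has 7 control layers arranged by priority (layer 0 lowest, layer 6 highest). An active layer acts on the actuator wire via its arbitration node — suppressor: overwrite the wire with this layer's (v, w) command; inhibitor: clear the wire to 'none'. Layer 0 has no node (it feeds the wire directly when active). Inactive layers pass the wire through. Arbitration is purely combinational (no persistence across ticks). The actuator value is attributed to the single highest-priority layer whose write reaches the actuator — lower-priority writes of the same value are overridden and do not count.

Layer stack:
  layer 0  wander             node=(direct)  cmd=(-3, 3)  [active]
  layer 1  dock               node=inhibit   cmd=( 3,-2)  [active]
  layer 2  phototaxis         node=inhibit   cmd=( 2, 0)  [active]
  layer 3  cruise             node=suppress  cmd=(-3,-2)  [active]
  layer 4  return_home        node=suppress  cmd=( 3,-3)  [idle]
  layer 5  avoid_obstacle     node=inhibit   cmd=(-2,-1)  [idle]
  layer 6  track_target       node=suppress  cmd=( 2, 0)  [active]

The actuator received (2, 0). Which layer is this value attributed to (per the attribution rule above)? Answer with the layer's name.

track_target

[0] wander on; wire := (-3, 3)
[1] dock on (inhibit); wire := none
[2] phototaxis on (inhibit); wire := none
[3] cruise on (suppress); wire := (-3, -2)
[4] return_home off; pass (-3, -2)
[5] avoid_obstacle off; pass (-3, -2)
[6] track_target on (suppress); wire := (2, 0)
output (2, 0)
last writer: layer 6 = track_target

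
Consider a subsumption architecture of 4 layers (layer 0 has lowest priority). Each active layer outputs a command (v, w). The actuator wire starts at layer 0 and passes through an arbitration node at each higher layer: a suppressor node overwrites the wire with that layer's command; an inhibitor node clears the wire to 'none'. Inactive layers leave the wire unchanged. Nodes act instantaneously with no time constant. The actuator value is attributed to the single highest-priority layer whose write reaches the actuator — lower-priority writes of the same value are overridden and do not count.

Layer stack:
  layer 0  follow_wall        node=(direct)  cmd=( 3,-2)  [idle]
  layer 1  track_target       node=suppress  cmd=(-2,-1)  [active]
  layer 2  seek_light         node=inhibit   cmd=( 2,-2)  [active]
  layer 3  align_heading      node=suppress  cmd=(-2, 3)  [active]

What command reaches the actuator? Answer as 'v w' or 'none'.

L0 follow_wall: idle → wire = none
L1 track_target: active, suppressor → wire = (-2, -1)
L2 seek_light: active, inhibitor → wire = none
L3 align_heading: active, suppressor → wire = (-2, 3)
actuator = (-2, 3)

-2 3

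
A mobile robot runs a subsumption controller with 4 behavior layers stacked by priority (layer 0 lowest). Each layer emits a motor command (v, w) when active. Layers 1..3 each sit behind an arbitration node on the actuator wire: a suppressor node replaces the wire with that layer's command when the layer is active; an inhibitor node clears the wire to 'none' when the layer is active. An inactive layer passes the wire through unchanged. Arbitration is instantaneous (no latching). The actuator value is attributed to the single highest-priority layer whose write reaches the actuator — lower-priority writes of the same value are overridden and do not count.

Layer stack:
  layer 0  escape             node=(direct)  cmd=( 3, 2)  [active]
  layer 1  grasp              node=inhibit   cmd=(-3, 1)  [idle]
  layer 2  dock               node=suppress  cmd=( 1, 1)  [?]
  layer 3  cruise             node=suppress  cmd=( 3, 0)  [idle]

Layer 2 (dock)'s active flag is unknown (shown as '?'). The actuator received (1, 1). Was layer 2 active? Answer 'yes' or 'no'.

If layer 2 is active=yes:
  actuator would be (1, 1)
If layer 2 is active=no:
  actuator would be (3, 2)
Observed (1, 1), so layer 2 was active.

yes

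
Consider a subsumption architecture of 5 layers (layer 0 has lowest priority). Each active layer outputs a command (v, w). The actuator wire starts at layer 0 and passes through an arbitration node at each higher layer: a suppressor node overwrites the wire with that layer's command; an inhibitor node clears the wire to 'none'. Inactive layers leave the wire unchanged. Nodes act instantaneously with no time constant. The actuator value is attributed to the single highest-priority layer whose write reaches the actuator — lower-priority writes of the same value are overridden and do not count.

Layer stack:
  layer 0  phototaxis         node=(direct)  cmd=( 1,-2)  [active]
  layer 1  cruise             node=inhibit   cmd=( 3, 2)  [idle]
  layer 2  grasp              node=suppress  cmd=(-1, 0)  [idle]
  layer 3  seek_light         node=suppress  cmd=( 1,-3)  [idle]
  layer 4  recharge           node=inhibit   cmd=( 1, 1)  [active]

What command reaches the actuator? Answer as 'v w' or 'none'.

none

layer 0 (phototaxis) active — direct: (1, -2)
layer 1 (cruise) idle — unchanged: (1, -2)
layer 2 (grasp) idle — unchanged: (1, -2)
layer 3 (seek_light) idle — unchanged: (1, -2)
layer 4 (recharge) active — inhibits: none
→ actuator none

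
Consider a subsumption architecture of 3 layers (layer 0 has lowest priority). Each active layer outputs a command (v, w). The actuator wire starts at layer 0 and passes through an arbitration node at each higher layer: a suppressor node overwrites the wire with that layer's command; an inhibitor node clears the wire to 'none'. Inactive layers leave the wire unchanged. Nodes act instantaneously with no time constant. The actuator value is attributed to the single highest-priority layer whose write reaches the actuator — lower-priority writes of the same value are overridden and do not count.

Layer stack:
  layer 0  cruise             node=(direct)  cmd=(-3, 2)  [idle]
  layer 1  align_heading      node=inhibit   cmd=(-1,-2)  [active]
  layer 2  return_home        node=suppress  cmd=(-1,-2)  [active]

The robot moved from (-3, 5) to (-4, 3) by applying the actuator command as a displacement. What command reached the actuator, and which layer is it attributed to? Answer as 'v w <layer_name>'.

displacement = (-4, 3) − (-3, 5) = (-1, -2)
[0] cruise off; wire := none
[1] align_heading on (inhibit); wire := none
[2] return_home on (suppress); wire := (-1, -2)
output (-1, -2) — from layer 2 (return_home)

-1 -2 return_home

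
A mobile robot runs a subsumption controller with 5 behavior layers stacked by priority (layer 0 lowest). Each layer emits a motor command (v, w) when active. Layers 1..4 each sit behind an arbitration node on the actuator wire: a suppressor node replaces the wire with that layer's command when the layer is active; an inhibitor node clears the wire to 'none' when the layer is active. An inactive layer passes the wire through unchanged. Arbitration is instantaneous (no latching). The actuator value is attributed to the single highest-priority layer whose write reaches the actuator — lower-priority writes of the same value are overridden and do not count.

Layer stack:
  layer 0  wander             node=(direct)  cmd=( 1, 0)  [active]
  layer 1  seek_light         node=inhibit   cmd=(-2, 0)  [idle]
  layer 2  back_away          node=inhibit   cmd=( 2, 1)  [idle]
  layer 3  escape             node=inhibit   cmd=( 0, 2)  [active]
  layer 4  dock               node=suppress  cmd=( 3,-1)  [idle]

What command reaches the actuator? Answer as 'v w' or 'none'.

layer 0 (wander) active — direct: (1, 0)
layer 1 (seek_light) idle — unchanged: (1, 0)
layer 2 (back_away) idle — unchanged: (1, 0)
layer 3 (escape) active — inhibits: none
layer 4 (dock) idle — unchanged: none
→ actuator none

none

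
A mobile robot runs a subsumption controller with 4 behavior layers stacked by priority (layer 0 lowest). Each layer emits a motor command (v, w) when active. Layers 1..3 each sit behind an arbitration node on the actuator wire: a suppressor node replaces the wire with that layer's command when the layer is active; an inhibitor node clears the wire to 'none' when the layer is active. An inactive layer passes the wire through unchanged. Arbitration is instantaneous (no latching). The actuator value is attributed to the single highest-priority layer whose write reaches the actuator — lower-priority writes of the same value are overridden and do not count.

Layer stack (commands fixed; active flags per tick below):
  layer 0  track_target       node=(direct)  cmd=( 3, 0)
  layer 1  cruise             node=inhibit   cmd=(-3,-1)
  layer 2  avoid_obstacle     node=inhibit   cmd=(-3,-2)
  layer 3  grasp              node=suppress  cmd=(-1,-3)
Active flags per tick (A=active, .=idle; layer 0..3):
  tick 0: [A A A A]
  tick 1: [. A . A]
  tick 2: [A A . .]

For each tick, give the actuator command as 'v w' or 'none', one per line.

tick 0:
  L0 track_target: active, feeds wire = (3, 0)
  L1 cruise: active, inhibitor → wire = none
  L2 avoid_obstacle: active, inhibitor → wire = none
  L3 grasp: active, suppressor → wire = (-1, -3)
  actuator = (-1, -3)
tick 1:
  L0 track_target: idle → wire = none
  L1 cruise: active, inhibitor → wire = none
  L2 avoid_obstacle: idle → wire stays none
  L3 grasp: active, suppressor → wire = (-1, -3)
  actuator = (-1, -3)
tick 2:
  L0 track_target: active, feeds wire = (3, 0)
  L1 cruise: active, inhibitor → wire = none
  L2 avoid_obstacle: idle → wire stays none
  L3 grasp: idle → wire stays none
  actuator = none

-1 -3
-1 -3
none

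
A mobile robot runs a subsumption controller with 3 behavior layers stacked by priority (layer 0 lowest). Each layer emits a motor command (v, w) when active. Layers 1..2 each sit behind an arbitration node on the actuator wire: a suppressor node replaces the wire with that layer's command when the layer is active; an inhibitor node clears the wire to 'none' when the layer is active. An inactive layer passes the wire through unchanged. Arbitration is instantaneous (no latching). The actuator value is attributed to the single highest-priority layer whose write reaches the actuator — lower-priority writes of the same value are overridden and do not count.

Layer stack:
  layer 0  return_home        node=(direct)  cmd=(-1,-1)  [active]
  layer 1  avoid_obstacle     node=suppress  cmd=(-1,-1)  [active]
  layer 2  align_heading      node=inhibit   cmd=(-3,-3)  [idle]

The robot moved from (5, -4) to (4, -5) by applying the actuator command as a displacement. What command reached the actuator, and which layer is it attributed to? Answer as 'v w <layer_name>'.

-1 -1 avoid_obstacle

displacement = (4, -5) − (5, -4) = (-1, -1)
layer 0 (return_home) active — direct: (-1, -1)
layer 1 (avoid_obstacle) active — suppresses: (-1, -1)
layer 2 (align_heading) idle — unchanged: (-1, -1)
→ actuator (-1, -1) — from layer 1 (avoid_obstacle)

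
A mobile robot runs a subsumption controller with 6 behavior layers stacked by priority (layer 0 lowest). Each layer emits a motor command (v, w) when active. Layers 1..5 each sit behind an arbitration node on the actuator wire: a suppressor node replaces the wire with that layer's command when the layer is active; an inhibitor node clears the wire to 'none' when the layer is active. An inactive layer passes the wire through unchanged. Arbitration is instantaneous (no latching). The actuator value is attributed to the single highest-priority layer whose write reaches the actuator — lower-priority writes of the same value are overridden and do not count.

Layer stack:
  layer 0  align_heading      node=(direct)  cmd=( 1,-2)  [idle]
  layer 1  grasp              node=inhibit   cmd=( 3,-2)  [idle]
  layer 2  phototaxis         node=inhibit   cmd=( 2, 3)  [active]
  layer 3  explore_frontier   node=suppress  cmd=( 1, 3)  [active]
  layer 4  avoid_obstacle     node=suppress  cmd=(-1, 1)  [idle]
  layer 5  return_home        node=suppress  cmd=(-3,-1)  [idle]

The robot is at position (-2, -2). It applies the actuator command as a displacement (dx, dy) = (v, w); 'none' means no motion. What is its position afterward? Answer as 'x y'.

[0] align_heading off; wire := none
[1] grasp off; pass none
[2] phototaxis on (inhibit); wire := none
[3] explore_frontier on (suppress); wire := (1, 3)
[4] avoid_obstacle off; pass (1, 3)
[5] return_home off; pass (1, 3)
output (1, 3)
position: (-2, -2) + (1, 3) = (-1, 1)

-1 1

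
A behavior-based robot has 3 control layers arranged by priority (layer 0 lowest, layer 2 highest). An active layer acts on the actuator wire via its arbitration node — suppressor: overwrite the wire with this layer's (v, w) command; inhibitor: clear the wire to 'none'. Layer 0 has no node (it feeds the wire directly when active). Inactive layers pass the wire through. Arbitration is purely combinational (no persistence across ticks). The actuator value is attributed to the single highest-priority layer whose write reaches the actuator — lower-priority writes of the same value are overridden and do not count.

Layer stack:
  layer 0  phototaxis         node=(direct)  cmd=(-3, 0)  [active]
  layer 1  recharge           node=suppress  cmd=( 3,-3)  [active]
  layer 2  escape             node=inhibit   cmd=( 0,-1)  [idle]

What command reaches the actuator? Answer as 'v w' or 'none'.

3 -3

L0 phototaxis: active, feeds wire = (-3, 0)
L1 recharge: active, suppressor → wire = (3, -3)
L2 escape: idle → wire stays (3, -3)
actuator = (3, -3)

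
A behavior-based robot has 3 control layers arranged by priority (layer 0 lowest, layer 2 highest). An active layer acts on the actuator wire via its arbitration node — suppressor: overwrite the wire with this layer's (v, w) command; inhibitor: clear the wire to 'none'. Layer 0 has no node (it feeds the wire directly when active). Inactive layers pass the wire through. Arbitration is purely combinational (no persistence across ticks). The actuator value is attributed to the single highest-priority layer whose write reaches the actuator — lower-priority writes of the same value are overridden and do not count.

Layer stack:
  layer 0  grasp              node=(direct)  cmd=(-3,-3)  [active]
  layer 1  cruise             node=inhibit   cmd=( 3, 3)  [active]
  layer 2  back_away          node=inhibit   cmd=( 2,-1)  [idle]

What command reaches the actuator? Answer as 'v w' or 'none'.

none

L0 grasp: active, feeds wire = (-3, -3)
L1 cruise: active, inhibitor → wire = none
L2 back_away: idle → wire stays none
actuator = none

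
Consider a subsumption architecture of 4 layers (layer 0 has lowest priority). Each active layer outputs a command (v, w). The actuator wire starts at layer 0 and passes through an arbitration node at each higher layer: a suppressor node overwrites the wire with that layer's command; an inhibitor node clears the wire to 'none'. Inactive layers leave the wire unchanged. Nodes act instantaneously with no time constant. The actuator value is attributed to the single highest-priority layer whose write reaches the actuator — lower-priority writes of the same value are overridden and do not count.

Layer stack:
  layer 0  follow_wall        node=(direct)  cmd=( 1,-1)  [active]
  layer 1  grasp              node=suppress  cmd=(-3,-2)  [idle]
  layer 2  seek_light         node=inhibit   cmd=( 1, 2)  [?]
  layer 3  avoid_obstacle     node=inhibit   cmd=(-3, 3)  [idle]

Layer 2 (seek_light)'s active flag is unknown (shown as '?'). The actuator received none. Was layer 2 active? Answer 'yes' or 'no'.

If layer 2 is active=yes:
  actuator would be none
If layer 2 is active=no:
  actuator would be (1, -1)
Observed none, so layer 2 was active.

yes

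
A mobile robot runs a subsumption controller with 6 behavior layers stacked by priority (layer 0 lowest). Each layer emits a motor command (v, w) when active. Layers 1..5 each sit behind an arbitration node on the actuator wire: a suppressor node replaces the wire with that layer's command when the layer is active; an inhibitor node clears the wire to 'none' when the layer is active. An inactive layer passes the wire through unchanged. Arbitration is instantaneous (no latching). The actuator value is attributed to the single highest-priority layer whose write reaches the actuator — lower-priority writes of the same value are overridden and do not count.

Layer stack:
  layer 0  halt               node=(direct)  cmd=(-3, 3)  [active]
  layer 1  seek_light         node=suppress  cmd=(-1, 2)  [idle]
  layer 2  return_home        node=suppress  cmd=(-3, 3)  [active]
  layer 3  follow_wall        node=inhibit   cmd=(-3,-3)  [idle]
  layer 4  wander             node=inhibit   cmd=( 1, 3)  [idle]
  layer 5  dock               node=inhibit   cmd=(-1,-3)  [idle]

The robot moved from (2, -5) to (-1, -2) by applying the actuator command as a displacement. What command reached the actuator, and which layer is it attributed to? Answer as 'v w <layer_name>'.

displacement = (-1, -2) − (2, -5) = (-3, 3)
layer 0 (halt) active — direct: (-3, 3)
layer 1 (seek_light) idle — unchanged: (-3, 3)
layer 2 (return_home) active — suppresses: (-3, 3)
layer 3 (follow_wall) idle — unchanged: (-3, 3)
layer 4 (wander) idle — unchanged: (-3, 3)
layer 5 (dock) idle — unchanged: (-3, 3)
→ actuator (-3, 3) — from layer 2 (return_home)

-3 3 return_home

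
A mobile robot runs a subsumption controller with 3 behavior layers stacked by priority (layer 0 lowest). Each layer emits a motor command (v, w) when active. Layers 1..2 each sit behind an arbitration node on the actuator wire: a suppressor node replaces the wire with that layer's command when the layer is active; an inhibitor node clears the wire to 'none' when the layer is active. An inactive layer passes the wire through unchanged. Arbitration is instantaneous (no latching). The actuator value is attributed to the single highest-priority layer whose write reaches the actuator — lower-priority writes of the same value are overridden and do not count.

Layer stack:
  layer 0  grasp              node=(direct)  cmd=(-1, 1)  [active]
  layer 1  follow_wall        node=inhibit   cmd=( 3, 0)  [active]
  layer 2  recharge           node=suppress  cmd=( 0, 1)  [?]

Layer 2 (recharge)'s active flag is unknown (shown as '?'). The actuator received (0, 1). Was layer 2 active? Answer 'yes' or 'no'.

yes

If layer 2 is active=yes:
  actuator would be (0, 1)
If layer 2 is active=no:
  actuator would be none
Observed (0, 1), so layer 2 was active.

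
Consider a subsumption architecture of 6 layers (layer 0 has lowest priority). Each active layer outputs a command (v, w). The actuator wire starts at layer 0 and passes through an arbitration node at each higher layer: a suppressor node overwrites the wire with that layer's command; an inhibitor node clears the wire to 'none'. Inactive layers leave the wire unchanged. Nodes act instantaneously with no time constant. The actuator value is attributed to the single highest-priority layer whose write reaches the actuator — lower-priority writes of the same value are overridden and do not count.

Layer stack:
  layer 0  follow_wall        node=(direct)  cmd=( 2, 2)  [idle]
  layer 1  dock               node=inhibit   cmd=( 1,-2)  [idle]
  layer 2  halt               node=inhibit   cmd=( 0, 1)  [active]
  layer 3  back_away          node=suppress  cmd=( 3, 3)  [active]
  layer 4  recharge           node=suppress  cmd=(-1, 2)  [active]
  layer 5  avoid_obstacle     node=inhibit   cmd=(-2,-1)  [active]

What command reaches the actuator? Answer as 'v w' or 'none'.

none

L0 follow_wall: idle → wire = none
L1 dock: idle → wire stays none
L2 halt: active, inhibitor → wire = none
L3 back_away: active, suppressor → wire = (3, 3)
L4 recharge: active, suppressor → wire = (-1, 2)
L5 avoid_obstacle: active, inhibitor → wire = none
actuator = none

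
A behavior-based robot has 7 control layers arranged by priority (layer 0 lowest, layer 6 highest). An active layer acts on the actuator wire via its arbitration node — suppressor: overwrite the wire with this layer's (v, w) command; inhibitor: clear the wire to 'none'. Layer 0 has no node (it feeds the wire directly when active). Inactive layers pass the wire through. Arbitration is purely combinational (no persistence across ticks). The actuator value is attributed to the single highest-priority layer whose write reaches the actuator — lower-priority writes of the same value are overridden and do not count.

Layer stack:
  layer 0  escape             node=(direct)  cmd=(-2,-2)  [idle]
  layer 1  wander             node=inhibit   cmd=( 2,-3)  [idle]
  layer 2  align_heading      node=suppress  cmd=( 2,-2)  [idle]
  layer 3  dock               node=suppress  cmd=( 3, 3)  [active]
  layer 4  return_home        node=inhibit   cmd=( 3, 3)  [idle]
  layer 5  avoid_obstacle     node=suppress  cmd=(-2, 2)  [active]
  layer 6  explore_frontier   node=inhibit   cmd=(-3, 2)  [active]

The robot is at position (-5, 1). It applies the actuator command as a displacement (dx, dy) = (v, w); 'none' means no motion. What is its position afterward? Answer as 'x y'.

-5 1

layer 0 (escape) idle — none
layer 1 (wander) idle — unchanged: none
layer 2 (align_heading) idle — unchanged: none
layer 3 (dock) active — suppresses: (3, 3)
layer 4 (return_home) idle — unchanged: (3, 3)
layer 5 (avoid_obstacle) active — suppresses: (-2, 2)
layer 6 (explore_frontier) active — inhibits: none
→ actuator none
position: (-5, 1) + none = (-5, 1)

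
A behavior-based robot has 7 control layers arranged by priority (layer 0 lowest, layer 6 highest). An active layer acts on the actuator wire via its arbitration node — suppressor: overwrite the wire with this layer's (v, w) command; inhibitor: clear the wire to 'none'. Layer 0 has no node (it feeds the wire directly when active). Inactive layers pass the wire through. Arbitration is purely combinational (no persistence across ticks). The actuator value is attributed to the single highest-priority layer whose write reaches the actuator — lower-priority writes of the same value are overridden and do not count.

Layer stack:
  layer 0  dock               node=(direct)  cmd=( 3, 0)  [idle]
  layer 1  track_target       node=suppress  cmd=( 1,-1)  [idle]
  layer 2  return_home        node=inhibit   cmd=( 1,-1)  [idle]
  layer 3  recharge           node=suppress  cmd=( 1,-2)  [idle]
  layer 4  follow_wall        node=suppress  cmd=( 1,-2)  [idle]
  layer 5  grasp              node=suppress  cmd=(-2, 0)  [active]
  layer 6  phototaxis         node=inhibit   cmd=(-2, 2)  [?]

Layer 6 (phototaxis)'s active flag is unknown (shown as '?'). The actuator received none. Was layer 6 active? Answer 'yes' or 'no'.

If layer 6 is active=yes:
  actuator would be none
If layer 6 is active=no:
  actuator would be (-2, 0)
Observed none, so layer 6 was active.

yes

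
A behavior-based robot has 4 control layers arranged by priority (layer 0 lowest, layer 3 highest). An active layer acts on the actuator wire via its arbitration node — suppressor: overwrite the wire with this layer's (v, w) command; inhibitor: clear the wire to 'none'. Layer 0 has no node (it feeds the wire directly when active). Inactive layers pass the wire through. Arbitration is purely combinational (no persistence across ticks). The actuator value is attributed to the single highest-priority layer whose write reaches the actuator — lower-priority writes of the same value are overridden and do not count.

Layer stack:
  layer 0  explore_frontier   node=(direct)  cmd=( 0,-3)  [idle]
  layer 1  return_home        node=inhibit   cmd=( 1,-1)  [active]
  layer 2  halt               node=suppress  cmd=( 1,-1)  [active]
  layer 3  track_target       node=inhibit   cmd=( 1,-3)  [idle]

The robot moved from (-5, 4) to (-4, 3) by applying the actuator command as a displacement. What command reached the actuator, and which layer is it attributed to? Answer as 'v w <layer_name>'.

displacement = (-4, 3) − (-5, 4) = (1, -1)
[0] explore_frontier off; wire := none
[1] return_home on (inhibit); wire := none
[2] halt on (suppress); wire := (1, -1)
[3] track_target off; pass (1, -1)
output (1, -1) — from layer 2 (halt)

1 -1 halt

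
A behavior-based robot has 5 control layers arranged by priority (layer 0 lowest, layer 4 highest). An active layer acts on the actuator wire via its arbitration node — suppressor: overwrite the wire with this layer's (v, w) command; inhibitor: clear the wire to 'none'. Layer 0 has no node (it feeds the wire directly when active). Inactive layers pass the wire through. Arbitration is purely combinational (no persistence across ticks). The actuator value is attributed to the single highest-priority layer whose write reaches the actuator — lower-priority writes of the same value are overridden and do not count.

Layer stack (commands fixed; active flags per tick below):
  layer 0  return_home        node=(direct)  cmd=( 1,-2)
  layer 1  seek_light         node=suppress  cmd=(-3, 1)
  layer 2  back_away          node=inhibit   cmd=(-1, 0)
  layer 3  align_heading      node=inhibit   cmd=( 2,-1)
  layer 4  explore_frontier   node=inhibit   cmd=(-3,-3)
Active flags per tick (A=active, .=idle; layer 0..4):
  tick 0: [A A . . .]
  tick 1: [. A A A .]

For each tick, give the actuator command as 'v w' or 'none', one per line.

-3 1
none

tick 0:
  [0] return_home on; wire := (1, -2)
  [1] seek_light on (suppress); wire := (-3, 1)
  [2] back_away off; pass (-3, 1)
  [3] align_heading off; pass (-3, 1)
  [4] explore_frontier off; pass (-3, 1)
  output (-3, 1)
tick 1:
  [0] return_home off; wire := none
  [1] seek_light on (suppress); wire := (-3, 1)
  [2] back_away on (inhibit); wire := none
  [3] align_heading on (inhibit); wire := none
  [4] explore_frontier off; pass none
  output none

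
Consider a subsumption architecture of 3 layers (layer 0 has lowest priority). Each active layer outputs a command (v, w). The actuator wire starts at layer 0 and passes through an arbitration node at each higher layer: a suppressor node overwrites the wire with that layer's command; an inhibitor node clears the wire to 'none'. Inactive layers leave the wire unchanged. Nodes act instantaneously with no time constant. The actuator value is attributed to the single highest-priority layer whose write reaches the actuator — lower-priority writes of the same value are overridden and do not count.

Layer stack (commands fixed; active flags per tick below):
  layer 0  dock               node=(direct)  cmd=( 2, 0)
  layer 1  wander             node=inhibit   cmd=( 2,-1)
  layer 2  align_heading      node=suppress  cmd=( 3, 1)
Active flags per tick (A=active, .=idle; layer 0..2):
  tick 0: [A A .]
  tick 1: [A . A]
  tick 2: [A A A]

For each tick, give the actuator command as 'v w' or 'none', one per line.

none
3 1
3 1

tick 0:
  L0 dock: active, feeds wire = (2, 0)
  L1 wander: active, inhibitor → wire = none
  L2 align_heading: idle → wire stays none
  actuator = none
tick 1:
  L0 dock: active, feeds wire = (2, 0)
  L1 wander: idle → wire stays (2, 0)
  L2 align_heading: active, suppressor → wire = (3, 1)
  actuator = (3, 1)
tick 2:
  L0 dock: active, feeds wire = (2, 0)
  L1 wander: active, inhibitor → wire = none
  L2 align_heading: active, suppressor → wire = (3, 1)
  actuator = (3, 1)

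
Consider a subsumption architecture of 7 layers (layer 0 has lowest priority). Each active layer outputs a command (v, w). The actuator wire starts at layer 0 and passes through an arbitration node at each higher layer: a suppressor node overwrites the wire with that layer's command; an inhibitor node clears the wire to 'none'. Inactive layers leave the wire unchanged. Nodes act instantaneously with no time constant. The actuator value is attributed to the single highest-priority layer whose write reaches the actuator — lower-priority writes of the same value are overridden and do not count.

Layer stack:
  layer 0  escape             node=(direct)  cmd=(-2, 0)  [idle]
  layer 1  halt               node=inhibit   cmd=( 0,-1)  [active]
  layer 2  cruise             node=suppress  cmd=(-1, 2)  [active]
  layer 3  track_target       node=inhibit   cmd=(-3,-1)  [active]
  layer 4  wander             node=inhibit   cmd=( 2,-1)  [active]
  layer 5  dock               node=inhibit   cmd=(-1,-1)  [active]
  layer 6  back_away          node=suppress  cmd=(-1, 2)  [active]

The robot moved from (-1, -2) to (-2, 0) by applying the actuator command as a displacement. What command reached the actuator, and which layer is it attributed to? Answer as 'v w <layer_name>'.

displacement = (-2, 0) − (-1, -2) = (-1, 2)
L0 escape: idle → wire = none
L1 halt: active, inhibitor → wire = none
L2 cruise: active, suppressor → wire = (-1, 2)
L3 track_target: active, inhibitor → wire = none
L4 wander: active, inhibitor → wire = none
L5 dock: active, inhibitor → wire = none
L6 back_away: active, suppressor → wire = (-1, 2)
actuator = (-1, 2) — from layer 6 (back_away)

-1 2 back_away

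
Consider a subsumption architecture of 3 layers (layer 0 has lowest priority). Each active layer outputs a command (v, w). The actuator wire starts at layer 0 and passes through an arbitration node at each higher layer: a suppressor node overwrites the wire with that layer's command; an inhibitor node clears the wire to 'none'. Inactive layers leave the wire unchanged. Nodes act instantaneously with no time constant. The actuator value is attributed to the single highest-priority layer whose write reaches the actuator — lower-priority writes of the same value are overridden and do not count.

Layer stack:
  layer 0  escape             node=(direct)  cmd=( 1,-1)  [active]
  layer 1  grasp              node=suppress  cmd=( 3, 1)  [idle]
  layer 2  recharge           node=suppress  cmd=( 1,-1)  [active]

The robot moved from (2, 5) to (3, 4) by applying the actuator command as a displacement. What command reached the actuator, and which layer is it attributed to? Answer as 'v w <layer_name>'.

1 -1 recharge

displacement = (3, 4) − (2, 5) = (1, -1)
layer 0 (escape) active — direct: (1, -1)
layer 1 (grasp) idle — unchanged: (1, -1)
layer 2 (recharge) active — suppresses: (1, -1)
→ actuator (1, -1) — from layer 2 (recharge)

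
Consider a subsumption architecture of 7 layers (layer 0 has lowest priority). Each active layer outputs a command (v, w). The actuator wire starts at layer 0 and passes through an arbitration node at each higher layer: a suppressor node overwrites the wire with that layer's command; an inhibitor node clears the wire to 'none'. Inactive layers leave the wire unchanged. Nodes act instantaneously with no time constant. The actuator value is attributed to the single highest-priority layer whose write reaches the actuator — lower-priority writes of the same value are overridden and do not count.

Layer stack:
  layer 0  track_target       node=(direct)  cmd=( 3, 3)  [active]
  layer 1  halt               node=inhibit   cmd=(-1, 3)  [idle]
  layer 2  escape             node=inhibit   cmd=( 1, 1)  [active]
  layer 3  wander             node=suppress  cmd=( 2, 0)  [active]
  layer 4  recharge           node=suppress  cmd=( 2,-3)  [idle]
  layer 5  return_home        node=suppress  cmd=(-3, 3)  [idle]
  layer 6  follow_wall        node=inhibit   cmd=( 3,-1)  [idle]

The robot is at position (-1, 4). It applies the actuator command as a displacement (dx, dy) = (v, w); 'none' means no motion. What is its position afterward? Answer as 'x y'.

1 4

[0] track_target on; wire := (3, 3)
[1] halt off; pass (3, 3)
[2] escape on (inhibit); wire := none
[3] wander on (suppress); wire := (2, 0)
[4] recharge off; pass (2, 0)
[5] return_home off; pass (2, 0)
[6] follow_wall off; pass (2, 0)
output (2, 0)
position: (-1, 4) + (2, 0) = (1, 4)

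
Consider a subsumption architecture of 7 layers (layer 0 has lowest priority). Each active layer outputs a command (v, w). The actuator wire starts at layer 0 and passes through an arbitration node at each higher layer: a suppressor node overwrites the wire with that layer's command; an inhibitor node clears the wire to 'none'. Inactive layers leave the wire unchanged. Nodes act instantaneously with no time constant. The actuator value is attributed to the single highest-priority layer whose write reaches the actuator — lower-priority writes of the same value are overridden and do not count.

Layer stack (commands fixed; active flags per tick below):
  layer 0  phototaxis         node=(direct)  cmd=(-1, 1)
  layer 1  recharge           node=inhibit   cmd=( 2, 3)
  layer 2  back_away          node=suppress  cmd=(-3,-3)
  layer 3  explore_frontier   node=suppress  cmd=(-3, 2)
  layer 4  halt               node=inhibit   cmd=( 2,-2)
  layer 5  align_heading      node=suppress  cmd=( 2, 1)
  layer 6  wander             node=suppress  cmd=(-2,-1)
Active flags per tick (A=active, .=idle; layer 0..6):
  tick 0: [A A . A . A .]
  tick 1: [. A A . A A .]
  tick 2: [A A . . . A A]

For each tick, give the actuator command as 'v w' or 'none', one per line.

2 1
2 1
-2 -1

tick 0:
  [0] phototaxis on; wire := (-1, 1)
  [1] recharge on (inhibit); wire := none
  [2] back_away off; pass none
  [3] explore_frontier on (suppress); wire := (-3, 2)
  [4] halt off; pass (-3, 2)
  [5] align_heading on (suppress); wire := (2, 1)
  [6] wander off; pass (2, 1)
  output (2, 1)
tick 1:
  [0] phototaxis off; wire := none
  [1] recharge on (inhibit); wire := none
  [2] back_away on (suppress); wire := (-3, -3)
  [3] explore_frontier off; pass (-3, -3)
  [4] halt on (inhibit); wire := none
  [5] align_heading on (suppress); wire := (2, 1)
  [6] wander off; pass (2, 1)
  output (2, 1)
tick 2:
  [0] phototaxis on; wire := (-1, 1)
  [1] recharge on (inhibit); wire := none
  [2] back_away off; pass none
  [3] explore_frontier off; pass none
  [4] halt off; pass none
  [5] align_heading on (suppress); wire := (2, 1)
  [6] wander on (suppress); wire := (-2, -1)
  output (-2, -1)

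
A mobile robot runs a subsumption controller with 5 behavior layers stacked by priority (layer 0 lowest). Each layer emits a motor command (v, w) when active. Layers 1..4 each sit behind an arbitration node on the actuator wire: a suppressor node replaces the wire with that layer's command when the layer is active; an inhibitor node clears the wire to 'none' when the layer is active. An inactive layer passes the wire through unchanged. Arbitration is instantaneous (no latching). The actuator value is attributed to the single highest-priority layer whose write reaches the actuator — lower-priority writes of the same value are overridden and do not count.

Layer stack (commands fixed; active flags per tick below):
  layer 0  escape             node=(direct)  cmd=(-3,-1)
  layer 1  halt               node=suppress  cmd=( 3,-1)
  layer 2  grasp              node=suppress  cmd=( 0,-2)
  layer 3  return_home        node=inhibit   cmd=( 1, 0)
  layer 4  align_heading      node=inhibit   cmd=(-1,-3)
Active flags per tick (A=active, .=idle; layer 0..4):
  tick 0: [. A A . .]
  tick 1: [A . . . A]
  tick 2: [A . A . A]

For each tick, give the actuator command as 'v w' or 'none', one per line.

0 -2
none
none

tick 0:
  [0] escape off; wire := none
  [1] halt on (suppress); wire := (3, -1)
  [2] grasp on (suppress); wire := (0, -2)
  [3] return_home off; pass (0, -2)
  [4] align_heading off; pass (0, -2)
  output (0, -2)
tick 1:
  [0] escape on; wire := (-3, -1)
  [1] halt off; pass (-3, -1)
  [2] grasp off; pass (-3, -1)
  [3] return_home off; pass (-3, -1)
  [4] align_heading on (inhibit); wire := none
  output none
tick 2:
  [0] escape on; wire := (-3, -1)
  [1] halt off; pass (-3, -1)
  [2] grasp on (suppress); wire := (0, -2)
  [3] return_home off; pass (0, -2)
  [4] align_heading on (inhibit); wire := none
  output none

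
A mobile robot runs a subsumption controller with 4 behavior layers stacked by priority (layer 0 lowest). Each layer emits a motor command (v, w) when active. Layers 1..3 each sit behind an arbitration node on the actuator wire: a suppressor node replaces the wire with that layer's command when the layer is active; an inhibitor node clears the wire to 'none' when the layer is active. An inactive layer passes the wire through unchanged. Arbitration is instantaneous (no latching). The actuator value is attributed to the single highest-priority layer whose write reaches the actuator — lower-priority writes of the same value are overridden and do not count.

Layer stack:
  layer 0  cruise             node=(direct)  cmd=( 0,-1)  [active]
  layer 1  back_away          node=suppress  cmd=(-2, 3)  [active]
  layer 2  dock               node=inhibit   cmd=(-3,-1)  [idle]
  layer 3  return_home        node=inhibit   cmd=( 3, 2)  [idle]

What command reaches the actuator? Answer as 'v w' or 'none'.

L0 cruise: active, feeds wire = (0, -1)
L1 back_away: active, suppressor → wire = (-2, 3)
L2 dock: idle → wire stays (-2, 3)
L3 return_home: idle → wire stays (-2, 3)
actuator = (-2, 3)

-2 3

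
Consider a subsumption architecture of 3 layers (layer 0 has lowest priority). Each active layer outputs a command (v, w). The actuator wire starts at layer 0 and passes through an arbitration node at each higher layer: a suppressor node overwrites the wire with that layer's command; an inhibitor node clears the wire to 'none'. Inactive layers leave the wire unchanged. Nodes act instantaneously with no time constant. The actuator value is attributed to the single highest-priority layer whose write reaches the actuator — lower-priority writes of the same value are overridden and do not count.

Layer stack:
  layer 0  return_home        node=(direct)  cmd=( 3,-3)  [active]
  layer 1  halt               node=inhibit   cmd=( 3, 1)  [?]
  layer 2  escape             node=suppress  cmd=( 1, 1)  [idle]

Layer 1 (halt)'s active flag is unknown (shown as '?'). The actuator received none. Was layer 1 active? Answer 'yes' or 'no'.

If layer 1 is active=yes:
  actuator would be none
If layer 1 is active=no:
  actuator would be (3, -3)
Observed none, so layer 1 was active.

yes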